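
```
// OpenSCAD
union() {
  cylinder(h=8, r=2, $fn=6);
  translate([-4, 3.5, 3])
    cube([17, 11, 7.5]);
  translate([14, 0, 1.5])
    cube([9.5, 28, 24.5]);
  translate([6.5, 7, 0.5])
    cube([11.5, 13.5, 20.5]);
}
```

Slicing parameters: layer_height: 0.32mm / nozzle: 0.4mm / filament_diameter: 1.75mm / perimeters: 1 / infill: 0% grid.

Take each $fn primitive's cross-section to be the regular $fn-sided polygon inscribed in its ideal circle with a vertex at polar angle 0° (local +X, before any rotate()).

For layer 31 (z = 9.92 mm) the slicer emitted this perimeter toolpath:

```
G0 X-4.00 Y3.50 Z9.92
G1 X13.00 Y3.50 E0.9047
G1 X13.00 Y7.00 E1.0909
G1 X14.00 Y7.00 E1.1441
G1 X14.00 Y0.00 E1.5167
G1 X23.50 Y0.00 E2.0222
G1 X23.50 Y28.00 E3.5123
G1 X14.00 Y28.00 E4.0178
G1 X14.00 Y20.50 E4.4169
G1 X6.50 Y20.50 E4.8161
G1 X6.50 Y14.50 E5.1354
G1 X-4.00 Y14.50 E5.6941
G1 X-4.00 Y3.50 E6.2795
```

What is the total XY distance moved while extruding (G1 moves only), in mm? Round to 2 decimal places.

Sum the Euclidean lengths of each G1 segment: total = 118.00 mm.

118.00 mm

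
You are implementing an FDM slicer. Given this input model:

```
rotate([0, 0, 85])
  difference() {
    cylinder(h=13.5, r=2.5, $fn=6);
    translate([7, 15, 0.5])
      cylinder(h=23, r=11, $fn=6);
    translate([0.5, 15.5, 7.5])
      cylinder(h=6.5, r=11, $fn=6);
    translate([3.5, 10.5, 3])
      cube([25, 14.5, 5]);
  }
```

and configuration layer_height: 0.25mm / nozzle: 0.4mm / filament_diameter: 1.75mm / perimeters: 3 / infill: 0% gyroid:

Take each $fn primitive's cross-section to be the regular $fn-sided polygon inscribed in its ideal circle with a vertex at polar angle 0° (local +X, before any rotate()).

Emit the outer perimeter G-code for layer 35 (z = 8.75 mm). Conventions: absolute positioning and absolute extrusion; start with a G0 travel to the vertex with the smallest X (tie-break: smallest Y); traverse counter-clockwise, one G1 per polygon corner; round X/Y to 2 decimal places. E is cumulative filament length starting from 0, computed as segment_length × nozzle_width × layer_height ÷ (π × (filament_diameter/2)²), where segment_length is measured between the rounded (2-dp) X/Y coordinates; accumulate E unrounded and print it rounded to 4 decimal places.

At z = 8.75 mm: the r=2.5 cylinder contributes a regular 6-gon of circumradius 2.5; the r=11 cylinder at (7, 15) contributes a regular 6-gon of circumradius 11; the cylinder at (0.5, 15.5): section is a regular 6-gon, circumradius r=11; the cube at (3.5, 10.5) is absent (z outside [3, 8]); Subtracting the remaining from the first: starting from the r=2.5 cylinder, the r=11 cylinder at (7, 15) misses the remaining region (no effect); the r=11 cylinder at (0.5, 15.5) misses the remaining region (no effect) — 1 connected region; (rotated 85° about Z; rotation is an isometry so areas/perimeters/island counts are preserved). The outline is a single polygon with 6 vertices. Extrusion per mm of travel: 0.4 × 0.25 / (π × 0.875²) = 0.041575. Accumulating E over each segment gives final E = 0.6240.

G0 X-2.27 Y-1.06 Z8.75
G1 X-0.22 Y-2.49 E0.1039
G1 X2.05 Y-1.43 E0.2081
G1 X2.27 Y1.06 E0.3120
G1 X0.22 Y2.49 E0.4159
G1 X-2.05 Y1.43 E0.5201
G1 X-2.27 Y-1.06 E0.6240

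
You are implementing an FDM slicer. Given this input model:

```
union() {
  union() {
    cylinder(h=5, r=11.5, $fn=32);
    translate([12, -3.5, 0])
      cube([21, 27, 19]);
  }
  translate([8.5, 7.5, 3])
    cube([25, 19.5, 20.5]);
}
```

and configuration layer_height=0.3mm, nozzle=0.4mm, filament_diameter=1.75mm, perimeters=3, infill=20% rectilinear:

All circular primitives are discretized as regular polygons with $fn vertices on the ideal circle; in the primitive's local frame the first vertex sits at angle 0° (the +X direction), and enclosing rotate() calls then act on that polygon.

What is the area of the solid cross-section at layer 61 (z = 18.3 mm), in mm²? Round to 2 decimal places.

At z = 18.3 mm: the cylinder does not reach this height (z outside [0, 5]); the cube at (12, -3.5) is present — its section is the full 21×27 rectangle (area 567.00 mm²); Combining (union): only the 21×27 cube at (12, -3.5) is present, so the union is just that shape — area = 567.00 mm²; the cube at (8.5, 7.5) is present — its section is the full 25×19.5 rectangle (area 487.50 mm²); Merging all regions: the regions partially overlap — summed areas 1054.50 mm² minus the doubly-counted overlap 336.00 mm² gives 718.50 mm² — area = 718.50 mm². Overall, the cross-section is a single solid region. Net area = 718.50 mm².

718.50 mm²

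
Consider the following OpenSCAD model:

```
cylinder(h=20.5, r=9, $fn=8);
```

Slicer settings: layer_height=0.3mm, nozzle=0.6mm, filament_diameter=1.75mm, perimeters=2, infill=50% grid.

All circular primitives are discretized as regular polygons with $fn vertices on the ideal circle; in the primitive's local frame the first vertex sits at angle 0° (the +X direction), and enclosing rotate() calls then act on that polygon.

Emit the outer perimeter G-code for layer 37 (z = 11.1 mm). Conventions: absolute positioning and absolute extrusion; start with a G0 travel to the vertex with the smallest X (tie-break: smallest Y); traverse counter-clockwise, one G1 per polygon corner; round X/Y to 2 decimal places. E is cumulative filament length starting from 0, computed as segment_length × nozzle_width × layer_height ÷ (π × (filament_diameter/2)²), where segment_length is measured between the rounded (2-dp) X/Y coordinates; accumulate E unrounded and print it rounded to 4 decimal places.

At z = 11.1 mm: the cylinder: section is a regular 8-gon, circumradius r=9. The outline is a single polygon with 8 vertices. Extrusion per mm of travel: 0.6 × 0.3 / (π × 0.875²) = 0.074835. Accumulating E over each segment gives final E = 4.1226.

G0 X-9.00 Y0.00 Z11.10
G1 X-6.36 Y-6.36 E0.5153
G1 X0.00 Y-9.00 E1.0307
G1 X6.36 Y-6.36 E1.5460
G1 X9.00 Y0.00 E2.0613
G1 X6.36 Y6.36 E2.5766
G1 X0.00 Y9.00 E3.0920
G1 X-6.36 Y6.36 E3.6073
G1 X-9.00 Y0.00 E4.1226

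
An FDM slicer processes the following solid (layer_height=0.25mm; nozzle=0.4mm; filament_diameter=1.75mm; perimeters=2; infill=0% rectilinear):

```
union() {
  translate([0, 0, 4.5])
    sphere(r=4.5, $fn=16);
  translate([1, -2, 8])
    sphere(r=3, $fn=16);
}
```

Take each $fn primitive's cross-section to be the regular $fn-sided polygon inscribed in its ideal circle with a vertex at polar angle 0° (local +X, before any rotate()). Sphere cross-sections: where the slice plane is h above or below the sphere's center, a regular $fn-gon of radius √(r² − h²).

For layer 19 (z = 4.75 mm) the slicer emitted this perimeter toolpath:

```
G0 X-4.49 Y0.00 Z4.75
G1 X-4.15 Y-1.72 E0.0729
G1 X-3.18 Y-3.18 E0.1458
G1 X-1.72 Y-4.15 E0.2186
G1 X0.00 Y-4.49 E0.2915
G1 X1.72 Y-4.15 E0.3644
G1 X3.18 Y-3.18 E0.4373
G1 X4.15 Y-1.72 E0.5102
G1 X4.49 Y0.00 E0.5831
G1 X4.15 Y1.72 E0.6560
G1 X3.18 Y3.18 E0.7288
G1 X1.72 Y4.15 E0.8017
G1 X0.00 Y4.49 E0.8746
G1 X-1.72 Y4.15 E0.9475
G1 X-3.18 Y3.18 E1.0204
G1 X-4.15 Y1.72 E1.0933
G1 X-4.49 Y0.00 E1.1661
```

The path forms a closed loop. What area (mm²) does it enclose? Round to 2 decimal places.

Apply the shoelace formula to the sequence of (X, Y) vertices; enclosed area = 61.80 mm².

61.80 mm²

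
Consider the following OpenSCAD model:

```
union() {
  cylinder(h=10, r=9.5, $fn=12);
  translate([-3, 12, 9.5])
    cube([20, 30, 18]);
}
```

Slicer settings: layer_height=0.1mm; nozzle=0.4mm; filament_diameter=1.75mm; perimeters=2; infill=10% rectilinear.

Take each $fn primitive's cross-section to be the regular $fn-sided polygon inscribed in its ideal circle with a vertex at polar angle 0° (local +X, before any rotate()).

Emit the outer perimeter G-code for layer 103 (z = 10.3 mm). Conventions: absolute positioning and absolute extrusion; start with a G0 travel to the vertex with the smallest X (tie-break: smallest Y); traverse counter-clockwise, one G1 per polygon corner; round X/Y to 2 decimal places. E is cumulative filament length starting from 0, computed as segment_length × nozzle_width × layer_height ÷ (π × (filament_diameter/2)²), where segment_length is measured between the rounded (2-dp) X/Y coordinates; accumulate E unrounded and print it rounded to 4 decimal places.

G0 X-3.00 Y12.00 Z10.30
G1 X17.00 Y12.00 E0.3326
G1 X17.00 Y42.00 E0.8315
G1 X-3.00 Y42.00 E1.1641
G1 X-3.00 Y12.00 E1.6630

At z = 10.3 mm: the cylinder does not reach this height (z outside [0, 10]); the cube at (-3, 12) (footprint 20×30) is included at this height; Taking the union: only the 20×30 cube at (-3, 12) is present, so the union is just that shape — 1 connected region. The outline is a single polygon with 4 vertices. Extrusion per mm of travel: 0.4 × 0.1 / (π × 0.875²) = 0.016630. Accumulating E over each segment gives final E = 1.6630.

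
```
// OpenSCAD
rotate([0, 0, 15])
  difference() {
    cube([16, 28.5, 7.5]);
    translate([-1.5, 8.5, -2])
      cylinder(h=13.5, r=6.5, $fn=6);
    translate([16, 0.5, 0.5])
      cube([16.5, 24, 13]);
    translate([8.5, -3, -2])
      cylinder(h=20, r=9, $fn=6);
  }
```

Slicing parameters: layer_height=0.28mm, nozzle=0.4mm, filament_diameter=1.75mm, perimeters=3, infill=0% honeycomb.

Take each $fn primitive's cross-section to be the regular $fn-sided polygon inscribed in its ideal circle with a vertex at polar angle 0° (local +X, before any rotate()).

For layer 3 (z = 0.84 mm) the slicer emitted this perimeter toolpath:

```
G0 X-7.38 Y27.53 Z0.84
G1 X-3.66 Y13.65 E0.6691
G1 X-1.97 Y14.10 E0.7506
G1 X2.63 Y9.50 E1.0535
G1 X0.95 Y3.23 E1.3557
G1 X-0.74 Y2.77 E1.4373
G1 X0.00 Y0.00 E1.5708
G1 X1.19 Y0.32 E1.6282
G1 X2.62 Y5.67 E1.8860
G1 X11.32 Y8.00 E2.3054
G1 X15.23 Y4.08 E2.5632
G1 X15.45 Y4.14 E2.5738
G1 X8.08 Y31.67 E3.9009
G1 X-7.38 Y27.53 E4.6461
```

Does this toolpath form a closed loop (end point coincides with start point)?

Start point (G0): (-7.38, 27.53). End point (last G1): the path returns to the start — closed.

yes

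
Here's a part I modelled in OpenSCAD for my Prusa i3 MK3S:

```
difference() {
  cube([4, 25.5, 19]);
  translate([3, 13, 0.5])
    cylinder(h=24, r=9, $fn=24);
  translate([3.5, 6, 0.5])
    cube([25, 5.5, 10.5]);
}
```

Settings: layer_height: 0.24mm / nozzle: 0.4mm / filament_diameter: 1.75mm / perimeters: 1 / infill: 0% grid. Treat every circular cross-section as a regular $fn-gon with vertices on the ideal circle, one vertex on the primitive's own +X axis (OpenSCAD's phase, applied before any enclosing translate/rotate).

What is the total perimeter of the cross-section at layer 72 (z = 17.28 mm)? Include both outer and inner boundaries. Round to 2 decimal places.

32.60 mm

At z = 17.28 mm: the cube (footprint 4×25.5) is included at this height (perimeter 59.00 mm); the r=9 cylinder at (3, 13) contributes a regular 24-gon of circumradius 9 (perimeter = 2·24·9.000·sin(180°/24) = 56.39 mm); the cube at (3.5, 6) does not reach this height (z outside [0.5, 11]); Taking the first minus the rest: starting from the 4×25.5 cube, the r=9 cylinder at (3, 13) partially overlaps it — only the 70.56 mm² overlap (of its 251.57 mm²) is removed, clipping the outline — boundary = 32.60 mm. Overall, the cross-section has 2 separate islands. Total boundary length (outer) = 32.60 mm.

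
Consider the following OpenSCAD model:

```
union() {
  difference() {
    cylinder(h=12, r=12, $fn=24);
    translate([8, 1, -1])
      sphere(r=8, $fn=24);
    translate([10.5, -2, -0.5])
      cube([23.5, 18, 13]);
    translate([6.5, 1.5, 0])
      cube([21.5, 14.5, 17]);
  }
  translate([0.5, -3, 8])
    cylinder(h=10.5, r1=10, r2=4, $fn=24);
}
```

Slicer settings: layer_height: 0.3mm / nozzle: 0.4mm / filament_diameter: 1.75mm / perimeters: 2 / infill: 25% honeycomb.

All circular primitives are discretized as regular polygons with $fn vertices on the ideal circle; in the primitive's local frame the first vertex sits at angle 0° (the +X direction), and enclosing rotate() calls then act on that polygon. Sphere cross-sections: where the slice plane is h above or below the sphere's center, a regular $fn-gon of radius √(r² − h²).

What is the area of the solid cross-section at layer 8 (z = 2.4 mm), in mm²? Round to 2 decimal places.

At z = 2.4 mm: the r=12 cylinder contributes a regular 24-gon of circumradius 12 (area = (24/2)·12.000²·sin(360°/24) = 447.24 mm²); the r=8 sphere at (8, 1) slices to a regular 24-gon of circumradius 7.242 (√(r²−h²) with h=3.4 from center) (area = (24/2)·7.242²·sin(360°/24) = 162.87 mm²); the cube at (10.5, -2) is present — its section is the full 23.5×18 rectangle (area 423.00 mm²); the cube at (6.5, 1.5) (footprint 21.5×14.5) is included at this height (area 311.75 mm²); Subtracting the remaining from the first: starting from the r=12 cylinder (447.24 mm²), the r=8 sphere at (8, 1) partially overlaps it — only the 125.88 mm² overlap (of its 162.87 mm²) is removed, clipping the outline; the 23.5×18 cube at (10.5, -2) misses the remaining region (no effect); the 21.5×14.5 cube at (6.5, 1.5) partially overlaps it — only the 2.20 mm² overlap (of its 311.75 mm²) is removed, clipping the outline — area = 319.16 mm²; the cone at (0.5, -3) is absent (z outside [8, 18.5]); Taking the union: only that combined region is present, so the union is just that shape — area = 319.16 mm². Overall, the cross-section is a single solid region. Net area = 319.16 mm².

319.16 mm²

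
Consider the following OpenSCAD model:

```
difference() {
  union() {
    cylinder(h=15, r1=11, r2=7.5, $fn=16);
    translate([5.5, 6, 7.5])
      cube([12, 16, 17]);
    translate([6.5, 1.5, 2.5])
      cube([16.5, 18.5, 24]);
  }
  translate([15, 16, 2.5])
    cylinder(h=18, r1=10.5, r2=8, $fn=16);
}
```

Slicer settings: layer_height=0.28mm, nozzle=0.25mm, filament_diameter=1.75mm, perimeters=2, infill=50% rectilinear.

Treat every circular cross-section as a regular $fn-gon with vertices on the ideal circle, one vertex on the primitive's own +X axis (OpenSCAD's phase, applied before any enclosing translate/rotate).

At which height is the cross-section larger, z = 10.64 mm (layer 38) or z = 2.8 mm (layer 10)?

Layer 38 (z = 10.64): the cone: at t=0.709 of its height the radius interpolates to r₁+(r₂−r₁)t = 8.517, giving a regular 16-gon of that circumradius (area = (16/2)·8.517²·sin(360°/16) = 222.09 mm²); the cube at (5.5, 6) is present — its section is the full 12×16 rectangle (area 192.00 mm²); the cube at (6.5, 1.5) is present — its section is the full 16.5×18.5 rectangle (area 305.25 mm²); Merging all regions: the regions partially overlap — summed areas 719.34 mm² minus the doubly-counted overlap 158.22 mm² gives 561.12 mm² — area = 561.12 mm²; the cone at (15, 16): at t=0.452 of its height the radius interpolates to r₁+(r₂−r₁)t = 9.369, giving a regular 16-gon of that circumradius (area = (16/2)·9.369²·sin(360°/16) = 268.76 mm²); After the difference (first − rest): starting from the result so far (561.12 mm²), the cone at (15, 16) partially overlaps it — only the 218.69 mm² overlap (of its 268.76 mm²) is removed, clipping the outline — area = 342.43 mm². So its area = 342.43 mm². Layer 10 (z = 2.8): the cone (r1=11→r2=7.5) has section circumradius 10.347 here — a regular 16-gon (area = (16/2)·10.347²·sin(360°/16) = 327.74 mm²); the cube at (5.5, 6) is absent (z outside [7.5, 24.5]); the 16.5×18.5 cube at (6.5, 1.5) contributes its full rectangle (area 305.25 mm²); Taking the union: the regions partially overlap — summed areas 632.99 mm² minus the doubly-counted overlap 14.85 mm² gives 618.14 mm² — area = 618.14 mm²; the cone at (15, 16): at t=0.017 of its height the radius interpolates to r₁+(r₂−r₁)t = 10.458, giving a regular 16-gon of that circumradius (area = (16/2)·10.458²·sin(360°/16) = 334.85 mm²); After the difference (first − rest): starting from the result so far (618.14 mm²), the cone at (15, 16) partially overlaps it — only the 215.86 mm² overlap (of its 334.85 mm²) is removed, clipping the outline — area = 402.28 mm². So its area = 402.28 mm². Layer 10 is larger (402.28 vs 342.43 mm²).

layer 10 (z = 2.8 mm)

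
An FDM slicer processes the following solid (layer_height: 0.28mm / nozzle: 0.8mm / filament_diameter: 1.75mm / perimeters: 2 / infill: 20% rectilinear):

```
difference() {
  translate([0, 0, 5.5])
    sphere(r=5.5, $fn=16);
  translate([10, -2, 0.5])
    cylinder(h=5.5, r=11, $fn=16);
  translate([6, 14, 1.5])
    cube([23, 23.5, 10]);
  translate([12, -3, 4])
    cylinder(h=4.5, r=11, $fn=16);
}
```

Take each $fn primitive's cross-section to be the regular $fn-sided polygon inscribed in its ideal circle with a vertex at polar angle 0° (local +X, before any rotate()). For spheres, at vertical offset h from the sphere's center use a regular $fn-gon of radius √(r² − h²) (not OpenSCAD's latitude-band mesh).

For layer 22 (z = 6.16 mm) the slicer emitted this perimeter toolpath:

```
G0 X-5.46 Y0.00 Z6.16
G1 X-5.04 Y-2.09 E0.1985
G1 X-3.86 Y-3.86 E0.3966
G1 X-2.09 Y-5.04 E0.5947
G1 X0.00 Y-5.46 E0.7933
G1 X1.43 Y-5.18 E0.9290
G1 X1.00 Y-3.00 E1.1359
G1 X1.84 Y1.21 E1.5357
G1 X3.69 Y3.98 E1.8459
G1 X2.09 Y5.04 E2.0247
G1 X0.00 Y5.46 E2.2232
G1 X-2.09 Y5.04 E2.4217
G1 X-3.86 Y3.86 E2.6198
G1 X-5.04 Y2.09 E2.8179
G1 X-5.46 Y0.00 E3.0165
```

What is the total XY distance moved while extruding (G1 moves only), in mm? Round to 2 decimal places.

32.39 mm

Sum the Euclidean lengths of each G1 segment: total = 32.39 mm.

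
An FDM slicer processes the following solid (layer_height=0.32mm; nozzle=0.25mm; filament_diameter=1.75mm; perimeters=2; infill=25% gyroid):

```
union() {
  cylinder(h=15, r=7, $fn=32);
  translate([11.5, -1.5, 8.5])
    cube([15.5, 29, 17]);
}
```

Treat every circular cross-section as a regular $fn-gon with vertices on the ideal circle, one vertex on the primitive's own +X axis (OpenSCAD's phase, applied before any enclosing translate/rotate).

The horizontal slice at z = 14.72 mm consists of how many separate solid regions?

2

At z = 14.72 mm: the r=7 cylinder contributes a regular 32-gon of circumradius 7; the cube at (11.5, -1.5) (footprint 15.5×29) is included at this height; Combining (union): the 2 present regions are separate (no shared area or edge), so areas and boundary lengths simply add and each stays a separate island — 2 connected regions. The result has 2 disconnected regions.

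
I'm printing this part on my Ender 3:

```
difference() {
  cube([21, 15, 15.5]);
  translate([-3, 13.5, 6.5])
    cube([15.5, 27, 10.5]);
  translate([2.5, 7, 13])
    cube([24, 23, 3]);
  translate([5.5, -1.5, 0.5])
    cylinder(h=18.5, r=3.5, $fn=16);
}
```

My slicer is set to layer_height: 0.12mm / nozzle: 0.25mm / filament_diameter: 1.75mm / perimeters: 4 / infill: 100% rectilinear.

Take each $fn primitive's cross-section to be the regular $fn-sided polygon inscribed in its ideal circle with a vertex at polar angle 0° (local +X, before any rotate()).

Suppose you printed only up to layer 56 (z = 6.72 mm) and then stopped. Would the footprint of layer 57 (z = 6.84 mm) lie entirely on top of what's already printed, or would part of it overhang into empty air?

entirely on top

Compare the two slices. At z = 6.72: the 21×15 cube contributes its full rectangle (area 315.00 mm²); the cube at (-3, 13.5) (footprint 15.5×27) is included at this height (area 418.50 mm²); the cube at (2.5, 7) is not intersected at this z (z outside [13, 16]); the r=3.5 cylinder at (5.5, -1.5) contributes a regular 16-gon of circumradius 3.5 (area = (16/2)·3.500²·sin(360°/16) = 37.50 mm²); Taking the first minus the rest: starting from the 21×15 cube (315.00 mm²), the 15.5×27 cube at (-3, 13.5) partially overlaps it — only the 18.75 mm² overlap (of its 418.50 mm²) is removed, clipping the outline; the r=3.5 cylinder at (5.5, -1.5) partially overlaps it — only the 8.71 mm² overlap (of its 37.50 mm²) is removed, clipping the outline — area = 287.54 mm². At z = 6.84: the cube (footprint 21×15) is included at this height (area 315.00 mm²); the 15.5×27 cube at (-3, 13.5) contributes its full rectangle (area 418.50 mm²); the cube at (2.5, 7) is absent (z outside [13, 16]); the r=3.5 cylinder at (5.5, -1.5) gives a regular 16-gon of circumradius 3.5 (constant along its height) (area = (16/2)·3.500²·sin(360°/16) = 37.50 mm²); Subtracting the remaining from the first: starting from the 21×15 cube (315.00 mm²), the 15.5×27 cube at (-3, 13.5) partially overlaps it — only the 18.75 mm² overlap (of its 418.50 mm²) is removed, clipping the outline; the r=3.5 cylinder at (5.5, -1.5) partially overlaps it — only the 8.71 mm² overlap (of its 37.50 mm²) is removed, clipping the outline — area = 287.54 mm². Checking containment: the cross-section at z = 6.84 is a subset of the cross-section at z = 6.72.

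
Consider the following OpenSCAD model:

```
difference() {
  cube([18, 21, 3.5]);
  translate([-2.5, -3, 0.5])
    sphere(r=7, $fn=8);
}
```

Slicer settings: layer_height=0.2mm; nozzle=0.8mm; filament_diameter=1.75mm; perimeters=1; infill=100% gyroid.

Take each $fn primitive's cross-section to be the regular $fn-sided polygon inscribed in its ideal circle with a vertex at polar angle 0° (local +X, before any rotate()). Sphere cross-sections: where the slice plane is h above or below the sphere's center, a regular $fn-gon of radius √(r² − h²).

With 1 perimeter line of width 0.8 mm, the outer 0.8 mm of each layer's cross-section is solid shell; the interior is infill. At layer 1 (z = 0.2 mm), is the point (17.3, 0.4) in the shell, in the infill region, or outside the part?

At z = 0.2 mm: the 18×21 cube contributes its full rectangle; the sphere at (-2.5, -3): section is a regular 8-gon, circumradius = √(r²−h²) = √(7²−0.3²) = 6.994; Subtracting the remaining from the first: starting from the 18×21 cube, the r=7 sphere at (-2.5, -3) partially overlaps it — only the 6.78 mm² overlap (of its 138.34 mm²) is removed, clipping the outline — 1 connected region. Overall, the cross-section is a single solid region. The nearest boundary edge runs (18.00, 0.00)→(3.25, 0.00); distance from the point to it = 0.40 mm. The point is inside the cross-section, 0.40 mm from the nearest boundary — within the 0.8 mm shell band (1 × 0.8).

shell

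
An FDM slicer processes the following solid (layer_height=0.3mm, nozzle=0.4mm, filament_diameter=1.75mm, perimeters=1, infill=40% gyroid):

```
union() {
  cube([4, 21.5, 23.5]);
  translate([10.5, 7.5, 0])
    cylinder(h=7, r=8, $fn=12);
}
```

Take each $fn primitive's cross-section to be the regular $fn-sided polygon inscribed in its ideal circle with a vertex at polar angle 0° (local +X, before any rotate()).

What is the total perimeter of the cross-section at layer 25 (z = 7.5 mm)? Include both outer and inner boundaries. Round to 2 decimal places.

At z = 7.5 mm: the 4×21.5 cube contributes its full rectangle (perimeter 51.00 mm); the cylinder at (10.5, 7.5) does not reach this height (z outside [0, 7]); Taking the union: only the 4×21.5 cube is present, so the union is just that shape — boundary = 51.00 mm. Overall, the cross-section is a single solid region. Total boundary length (outer) = 51.00 mm.

51.00 mm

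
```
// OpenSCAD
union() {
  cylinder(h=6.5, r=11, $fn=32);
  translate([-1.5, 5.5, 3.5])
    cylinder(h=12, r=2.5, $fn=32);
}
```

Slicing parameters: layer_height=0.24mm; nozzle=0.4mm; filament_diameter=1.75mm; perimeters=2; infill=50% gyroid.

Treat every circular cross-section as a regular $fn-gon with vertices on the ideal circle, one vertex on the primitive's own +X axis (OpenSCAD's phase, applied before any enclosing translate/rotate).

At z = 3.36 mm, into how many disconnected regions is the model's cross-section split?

At z = 3.36 mm: the r=11 cylinder contributes a regular 32-gon of circumradius 11; the cylinder at (-1.5, 5.5) is absent (z outside [3.5, 15.5]); Combining (union): only the r=11 cylinder is present, so the union is just that shape — 1 connected region. The result has 1 disconnected region.

1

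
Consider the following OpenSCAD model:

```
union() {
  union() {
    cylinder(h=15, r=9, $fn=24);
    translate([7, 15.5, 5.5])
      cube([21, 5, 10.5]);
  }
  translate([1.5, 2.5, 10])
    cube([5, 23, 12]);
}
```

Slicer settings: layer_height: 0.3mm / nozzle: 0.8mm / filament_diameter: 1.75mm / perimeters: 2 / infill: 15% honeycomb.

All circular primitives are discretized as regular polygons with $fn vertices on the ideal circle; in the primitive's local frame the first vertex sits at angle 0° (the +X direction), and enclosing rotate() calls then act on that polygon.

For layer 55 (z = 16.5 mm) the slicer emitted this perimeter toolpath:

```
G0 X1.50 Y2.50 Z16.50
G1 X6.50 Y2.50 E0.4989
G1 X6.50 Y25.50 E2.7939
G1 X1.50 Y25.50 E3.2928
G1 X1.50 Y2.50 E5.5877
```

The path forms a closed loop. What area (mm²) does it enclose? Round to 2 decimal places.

Apply the shoelace formula to the sequence of (X, Y) vertices; enclosed area = 115.00 mm².

115.00 mm²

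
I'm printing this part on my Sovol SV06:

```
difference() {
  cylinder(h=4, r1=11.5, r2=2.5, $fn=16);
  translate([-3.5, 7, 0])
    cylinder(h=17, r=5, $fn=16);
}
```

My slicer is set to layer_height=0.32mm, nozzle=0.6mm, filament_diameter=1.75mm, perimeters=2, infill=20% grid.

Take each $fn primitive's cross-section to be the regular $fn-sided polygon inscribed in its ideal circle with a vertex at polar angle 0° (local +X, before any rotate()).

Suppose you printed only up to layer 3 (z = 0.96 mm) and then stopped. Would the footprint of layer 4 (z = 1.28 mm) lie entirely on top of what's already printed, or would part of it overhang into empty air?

Compare the two slices. At z = 0.96: the cone contributes a regular 16-gon of circumradius 9.340 (interpolated between r1=11.5 and r2=2.5 at t=0.240) (area = (16/2)·9.340²·sin(360°/16) = 267.07 mm²); the cylinder at (-3.5, 7): section is a regular 16-gon, circumradius r=5 (area = (16/2)·5.000²·sin(360°/16) = 76.54 mm²); Taking the first minus the rest: starting from the cone (267.07 mm²), the r=5 cylinder at (-3.5, 7) partially overlaps it — only the 47.49 mm² overlap (of its 76.54 mm²) is removed, clipping the outline — area = 219.58 mm². At z = 1.28: the cone contributes a regular 16-gon of circumradius 8.620 (interpolated between r1=11.5 and r2=2.5 at t=0.320) (area = (16/2)·8.620²·sin(360°/16) = 227.48 mm²); the cylinder at (-3.5, 7): section is a regular 16-gon, circumradius r=5 (area = (16/2)·5.000²·sin(360°/16) = 76.54 mm²); After the difference (first − rest): starting from the cone (227.48 mm²), the r=5 cylinder at (-3.5, 7) partially overlaps it — only the 40.06 mm² overlap (of its 76.54 mm²) is removed, clipping the outline — area = 187.42 mm². Checking containment: the cross-section at z = 1.28 is a subset of the cross-section at z = 0.96.

entirely on top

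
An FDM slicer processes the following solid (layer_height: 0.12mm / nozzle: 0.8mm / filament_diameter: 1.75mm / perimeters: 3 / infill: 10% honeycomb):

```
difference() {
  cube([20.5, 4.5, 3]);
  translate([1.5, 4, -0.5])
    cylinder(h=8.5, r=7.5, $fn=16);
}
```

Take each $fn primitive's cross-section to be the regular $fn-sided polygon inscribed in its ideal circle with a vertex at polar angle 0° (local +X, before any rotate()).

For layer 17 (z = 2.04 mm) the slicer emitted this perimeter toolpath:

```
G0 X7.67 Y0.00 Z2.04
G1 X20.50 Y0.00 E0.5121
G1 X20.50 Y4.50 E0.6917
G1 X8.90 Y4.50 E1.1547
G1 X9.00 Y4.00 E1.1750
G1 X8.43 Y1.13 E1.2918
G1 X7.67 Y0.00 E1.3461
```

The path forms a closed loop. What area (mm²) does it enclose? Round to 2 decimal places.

53.67 mm²

Apply the shoelace formula to the sequence of (X, Y) vertices; enclosed area = 53.67 mm².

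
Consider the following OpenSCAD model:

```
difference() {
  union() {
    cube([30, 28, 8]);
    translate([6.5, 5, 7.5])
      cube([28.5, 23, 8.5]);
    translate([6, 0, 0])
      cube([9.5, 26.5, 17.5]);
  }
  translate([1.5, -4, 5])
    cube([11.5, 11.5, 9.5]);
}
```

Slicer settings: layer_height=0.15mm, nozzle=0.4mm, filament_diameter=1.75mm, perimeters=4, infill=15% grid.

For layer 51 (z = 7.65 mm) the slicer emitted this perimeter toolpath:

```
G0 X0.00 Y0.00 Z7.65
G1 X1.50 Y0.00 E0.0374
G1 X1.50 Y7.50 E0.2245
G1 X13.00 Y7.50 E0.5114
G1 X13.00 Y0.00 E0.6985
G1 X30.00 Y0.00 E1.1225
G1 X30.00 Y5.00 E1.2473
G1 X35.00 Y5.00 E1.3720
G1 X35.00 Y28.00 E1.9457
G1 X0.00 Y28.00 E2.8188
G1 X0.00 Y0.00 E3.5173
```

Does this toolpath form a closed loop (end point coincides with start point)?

yes

Start point (G0): (0.00, 0.00). End point (last G1): the path returns to the start — closed.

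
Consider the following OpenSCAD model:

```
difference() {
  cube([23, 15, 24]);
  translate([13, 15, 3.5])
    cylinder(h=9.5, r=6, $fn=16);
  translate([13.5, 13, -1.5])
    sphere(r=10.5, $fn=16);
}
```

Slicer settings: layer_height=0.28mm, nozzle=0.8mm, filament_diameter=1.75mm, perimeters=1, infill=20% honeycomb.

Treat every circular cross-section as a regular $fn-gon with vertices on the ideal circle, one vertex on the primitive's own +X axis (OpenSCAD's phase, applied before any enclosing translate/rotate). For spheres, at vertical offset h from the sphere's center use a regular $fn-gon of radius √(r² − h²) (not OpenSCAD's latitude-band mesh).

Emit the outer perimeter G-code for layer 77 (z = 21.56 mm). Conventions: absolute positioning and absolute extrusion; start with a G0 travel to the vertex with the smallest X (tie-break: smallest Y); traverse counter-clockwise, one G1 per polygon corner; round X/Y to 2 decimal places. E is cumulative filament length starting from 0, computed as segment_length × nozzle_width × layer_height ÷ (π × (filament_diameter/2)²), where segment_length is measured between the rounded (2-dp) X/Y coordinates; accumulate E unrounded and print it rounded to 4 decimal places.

At z = 21.56 mm: the 23×15 cube contributes its full rectangle; the cylinder at (13, 15) is not intersected at this z (z outside [3.5, 13]); the sphere at (13.5, 13) does not reach this height (|z−center|=23.060 > r=10.5); After the difference (first − rest): none of the subtracted shapes is present at this height, so the 23×15 cube is unchanged — 1 connected region. The outline is a single polygon with 4 vertices. Extrusion per mm of travel: 0.8 × 0.28 / (π × 0.875²) = 0.093128. Accumulating E over each segment gives final E = 7.0778.

G0 X0.00 Y0.00 Z21.56
G1 X23.00 Y0.00 E2.1420
G1 X23.00 Y15.00 E3.5389
G1 X0.00 Y15.00 E5.6808
G1 X0.00 Y0.00 E7.0778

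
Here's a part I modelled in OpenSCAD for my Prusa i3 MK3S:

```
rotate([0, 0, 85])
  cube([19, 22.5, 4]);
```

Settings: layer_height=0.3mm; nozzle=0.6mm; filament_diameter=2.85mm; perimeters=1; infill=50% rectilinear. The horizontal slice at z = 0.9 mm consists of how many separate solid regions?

At z = 0.9 mm: the cube (footprint 19×22.5) is included at this height; (rotated 85° about Z; rotation is an isometry so areas/perimeters/island counts are preserved). The result has 1 disconnected region.

1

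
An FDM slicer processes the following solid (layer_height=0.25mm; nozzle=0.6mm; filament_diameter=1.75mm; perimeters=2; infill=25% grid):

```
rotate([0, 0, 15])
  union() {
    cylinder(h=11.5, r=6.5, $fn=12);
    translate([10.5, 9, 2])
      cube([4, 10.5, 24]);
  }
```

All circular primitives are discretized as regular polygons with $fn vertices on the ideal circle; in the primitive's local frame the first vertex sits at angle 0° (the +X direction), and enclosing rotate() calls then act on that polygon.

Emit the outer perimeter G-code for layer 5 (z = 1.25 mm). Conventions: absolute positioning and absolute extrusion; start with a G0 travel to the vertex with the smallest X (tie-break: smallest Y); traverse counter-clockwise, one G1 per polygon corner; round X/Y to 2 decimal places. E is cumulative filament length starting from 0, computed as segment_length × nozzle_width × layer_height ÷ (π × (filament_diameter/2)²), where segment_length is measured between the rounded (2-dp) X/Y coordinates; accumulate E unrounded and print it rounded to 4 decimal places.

G0 X-6.28 Y-1.68 Z1.25
G1 X-4.60 Y-4.60 E0.2101
G1 X-1.68 Y-6.28 E0.4202
G1 X1.68 Y-6.28 E0.6297
G1 X4.60 Y-4.60 E0.8398
G1 X6.28 Y-1.68 E1.0499
G1 X6.28 Y1.68 E1.2594
G1 X4.60 Y4.60 E1.4695
G1 X1.68 Y6.28 E1.6796
G1 X-1.68 Y6.28 E1.8891
G1 X-4.60 Y4.60 E2.0992
G1 X-6.28 Y1.68 E2.3093
G1 X-6.28 Y-1.68 E2.5189

At z = 1.25 mm: the cylinder: section is a regular 12-gon, circumradius r=6.5; the cube at (10.5, 9) is absent (z outside [2, 26]); Taking the union: only the r=6.5 cylinder is present, so the union is just that shape — 1 connected region; (rotated 15° about Z; rotation is an isometry so areas/perimeters/island counts are preserved). The outline is a single polygon with 12 vertices. Extrusion per mm of travel: 0.6 × 0.25 / (π × 0.875²) = 0.062363. Accumulating E over each segment gives final E = 2.5189.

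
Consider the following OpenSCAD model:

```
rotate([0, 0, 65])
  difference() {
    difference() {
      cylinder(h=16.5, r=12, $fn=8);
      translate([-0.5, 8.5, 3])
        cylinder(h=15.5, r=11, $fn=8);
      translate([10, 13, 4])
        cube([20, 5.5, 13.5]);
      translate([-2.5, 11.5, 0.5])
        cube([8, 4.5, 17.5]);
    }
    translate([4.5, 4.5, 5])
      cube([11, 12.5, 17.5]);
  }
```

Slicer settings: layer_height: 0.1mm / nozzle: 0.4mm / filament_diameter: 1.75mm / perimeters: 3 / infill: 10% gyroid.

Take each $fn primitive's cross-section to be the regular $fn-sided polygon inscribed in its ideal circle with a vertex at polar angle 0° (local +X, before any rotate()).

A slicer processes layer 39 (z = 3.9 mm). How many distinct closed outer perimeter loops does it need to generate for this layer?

1

At z = 3.9 mm: the r=12 cylinder gives a regular 8-gon of circumradius 12 (constant along its height); the r=11 cylinder at (-0.5, 8.5) contributes a regular 8-gon of circumradius 11; the cube at (10, 13) does not reach this height (z outside [4, 17.5]); the cube at (-2.5, 11.5) is present — its section is the full 8×4.5 rectangle; Subtracting the remaining from the first: starting from the r=12 cylinder, the r=11 cylinder at (-0.5, 8.5) partially overlaps it — only the 192.72 mm² overlap (of its 342.24 mm²) is removed, clipping the outline; the 8×4.5 cube at (-2.5, 11.5) misses the remaining region (no effect) — 1 connected region; the cube at (4.5, 4.5) does not reach this height (z outside [5, 22.5]); Taking the first minus the rest: none of the subtracted shapes is present at this height, so the result so far is unchanged — 1 connected region; (whole slice rotated 65° about Z — lengths, areas and connectivity unchanged). The result has 1 disconnected region.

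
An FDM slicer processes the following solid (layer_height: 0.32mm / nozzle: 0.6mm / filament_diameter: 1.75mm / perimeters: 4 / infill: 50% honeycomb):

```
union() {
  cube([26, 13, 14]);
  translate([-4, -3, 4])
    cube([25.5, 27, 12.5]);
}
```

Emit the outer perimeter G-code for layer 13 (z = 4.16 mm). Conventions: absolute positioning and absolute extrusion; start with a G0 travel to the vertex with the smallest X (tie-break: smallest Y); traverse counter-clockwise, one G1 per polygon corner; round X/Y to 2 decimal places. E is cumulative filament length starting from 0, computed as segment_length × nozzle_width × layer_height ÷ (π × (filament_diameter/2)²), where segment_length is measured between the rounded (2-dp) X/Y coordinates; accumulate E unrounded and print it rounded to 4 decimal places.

G0 X-4.00 Y-3.00 Z4.16
G1 X21.50 Y-3.00 E2.0355
G1 X21.50 Y0.00 E2.2750
G1 X26.00 Y0.00 E2.6342
G1 X26.00 Y13.00 E3.6719
G1 X21.50 Y13.00 E4.0311
G1 X21.50 Y24.00 E4.9092
G1 X-4.00 Y24.00 E6.9447
G1 X-4.00 Y-3.00 E9.1000

At z = 4.16 mm: the cube is present — its section is the full 26×13 rectangle; the cube at (-4, -3) is present — its section is the full 25.5×27 rectangle; Taking the union: the regions partially overlap (shared area 279.50 mm²), so overlapping operands fuse into one piece — 1 connected region. The outline is a single polygon with 8 vertices. Extrusion per mm of travel: 0.6 × 0.32 / (π × 0.875²) = 0.079824. Accumulating E over each segment gives final E = 9.1000.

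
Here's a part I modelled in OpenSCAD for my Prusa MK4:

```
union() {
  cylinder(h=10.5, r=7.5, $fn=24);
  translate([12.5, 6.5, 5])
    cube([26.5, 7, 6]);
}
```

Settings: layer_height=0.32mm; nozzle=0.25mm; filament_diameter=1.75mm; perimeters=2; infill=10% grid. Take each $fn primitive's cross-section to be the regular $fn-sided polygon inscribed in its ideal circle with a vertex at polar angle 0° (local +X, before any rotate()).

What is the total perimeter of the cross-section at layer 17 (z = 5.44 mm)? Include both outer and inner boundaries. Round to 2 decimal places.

113.99 mm

At z = 5.44 mm: the cylinder: section is a regular 24-gon, circumradius r=7.5 (perimeter = 2·24·7.500·sin(180°/24) = 46.99 mm); the 26.5×7 cube at (12.5, 6.5) contributes its full rectangle (perimeter 67.00 mm); Combining (union): the 2 present regions are separate (no shared area or edge), so areas and boundary lengths simply add and each stays a separate island — boundary = 113.99 mm. Overall, the cross-section has 2 separate islands. Total boundary length (outer) = 113.99 mm.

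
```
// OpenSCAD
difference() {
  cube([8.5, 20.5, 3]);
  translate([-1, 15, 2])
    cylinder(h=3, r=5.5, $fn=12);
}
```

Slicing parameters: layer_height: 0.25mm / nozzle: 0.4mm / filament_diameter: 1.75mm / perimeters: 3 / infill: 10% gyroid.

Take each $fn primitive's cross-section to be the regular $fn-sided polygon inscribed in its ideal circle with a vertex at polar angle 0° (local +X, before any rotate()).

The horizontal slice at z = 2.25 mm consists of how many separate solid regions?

1

At z = 2.25 mm: the cube is present — its section is the full 8.5×20.5 rectangle; the r=5.5 cylinder at (-1, 15) contributes a regular 12-gon of circumradius 5.5; Taking the first minus the rest: starting from the 8.5×20.5 cube, the r=5.5 cylinder at (-1, 15) partially overlaps it — only the 34.64 mm² overlap (of its 90.75 mm²) is removed, clipping the outline — 1 connected region. The result has 1 disconnected region.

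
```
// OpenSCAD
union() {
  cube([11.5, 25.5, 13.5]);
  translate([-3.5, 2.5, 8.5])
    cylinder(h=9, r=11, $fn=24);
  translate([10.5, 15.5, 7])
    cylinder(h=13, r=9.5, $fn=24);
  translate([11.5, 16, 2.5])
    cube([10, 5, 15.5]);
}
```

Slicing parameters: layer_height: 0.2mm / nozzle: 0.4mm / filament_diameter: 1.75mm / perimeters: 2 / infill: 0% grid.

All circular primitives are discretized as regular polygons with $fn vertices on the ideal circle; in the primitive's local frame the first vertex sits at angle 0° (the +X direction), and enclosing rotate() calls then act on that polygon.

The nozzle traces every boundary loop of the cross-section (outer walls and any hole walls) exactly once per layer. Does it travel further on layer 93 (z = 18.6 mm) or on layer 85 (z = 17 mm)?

layer 85 (z = 17 mm)

Layer 93 (z = 18.6): the cube is not intersected at this z (z outside [0, 13.5]); the cylinder at (-3.5, 2.5) is absent (z outside [8.5, 17.5]); the cylinder at (10.5, 15.5): section is a regular 24-gon, circumradius r=9.5 (perimeter = 2·24·9.500·sin(180°/24) = 59.52 mm); the cube at (11.5, 16) is not intersected at this z (z outside [2.5, 18]); Combining (union): only the r=9.5 cylinder at (10.5, 15.5) is present, so the union is just that shape — boundary = 59.52 mm. So its perimeter = 59.52 mm. Layer 85 (z = 17): the cube does not reach this height (z outside [0, 13.5]); the r=11 cylinder at (-3.5, 2.5) gives a regular 24-gon of circumradius 11 (constant along its height) (perimeter = 2·24·11.000·sin(180°/24) = 68.92 mm); the cylinder at (10.5, 15.5): section is a regular 24-gon, circumradius r=9.5 (perimeter = 2·24·9.500·sin(180°/24) = 59.52 mm); the 10×5 cube at (11.5, 16) contributes its full rectangle (perimeter 30.00 mm); Combining (union): the regions partially overlap (shared area 45.22 mm²), so the edge portions inside another operand are dropped and the merged outline is re-measured after clipping — boundary = 118.54 mm. So its perimeter = 118.54 mm. Layer 85 is larger (118.54 vs 59.52 mm).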